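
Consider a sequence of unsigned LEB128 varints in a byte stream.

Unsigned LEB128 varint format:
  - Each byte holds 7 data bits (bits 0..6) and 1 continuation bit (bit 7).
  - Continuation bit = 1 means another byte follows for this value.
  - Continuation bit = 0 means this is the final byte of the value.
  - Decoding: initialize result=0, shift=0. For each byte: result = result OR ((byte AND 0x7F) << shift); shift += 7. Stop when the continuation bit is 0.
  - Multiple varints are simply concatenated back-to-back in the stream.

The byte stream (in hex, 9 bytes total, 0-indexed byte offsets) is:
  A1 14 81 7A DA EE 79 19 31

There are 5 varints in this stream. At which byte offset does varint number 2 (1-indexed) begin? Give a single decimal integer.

Answer: 2

Derivation:
  byte[0]=0xA1 cont=1 payload=0x21=33: acc |= 33<<0 -> acc=33 shift=7
  byte[1]=0x14 cont=0 payload=0x14=20: acc |= 20<<7 -> acc=2593 shift=14 [end]
Varint 1: bytes[0:2] = A1 14 -> value 2593 (2 byte(s))
  byte[2]=0x81 cont=1 payload=0x01=1: acc |= 1<<0 -> acc=1 shift=7
  byte[3]=0x7A cont=0 payload=0x7A=122: acc |= 122<<7 -> acc=15617 shift=14 [end]
Varint 2: bytes[2:4] = 81 7A -> value 15617 (2 byte(s))
  byte[4]=0xDA cont=1 payload=0x5A=90: acc |= 90<<0 -> acc=90 shift=7
  byte[5]=0xEE cont=1 payload=0x6E=110: acc |= 110<<7 -> acc=14170 shift=14
  byte[6]=0x79 cont=0 payload=0x79=121: acc |= 121<<14 -> acc=1996634 shift=21 [end]
Varint 3: bytes[4:7] = DA EE 79 -> value 1996634 (3 byte(s))
  byte[7]=0x19 cont=0 payload=0x19=25: acc |= 25<<0 -> acc=25 shift=7 [end]
Varint 4: bytes[7:8] = 19 -> value 25 (1 byte(s))
  byte[8]=0x31 cont=0 payload=0x31=49: acc |= 49<<0 -> acc=49 shift=7 [end]
Varint 5: bytes[8:9] = 31 -> value 49 (1 byte(s))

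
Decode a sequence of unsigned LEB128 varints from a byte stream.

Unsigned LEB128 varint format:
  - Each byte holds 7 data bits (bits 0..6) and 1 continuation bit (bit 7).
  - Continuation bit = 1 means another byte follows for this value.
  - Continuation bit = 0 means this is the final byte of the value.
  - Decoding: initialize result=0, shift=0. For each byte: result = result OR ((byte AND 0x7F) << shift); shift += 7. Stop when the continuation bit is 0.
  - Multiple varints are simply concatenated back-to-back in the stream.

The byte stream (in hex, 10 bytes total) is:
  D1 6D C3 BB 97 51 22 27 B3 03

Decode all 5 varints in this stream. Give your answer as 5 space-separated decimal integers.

  byte[0]=0xD1 cont=1 payload=0x51=81: acc |= 81<<0 -> acc=81 shift=7
  byte[1]=0x6D cont=0 payload=0x6D=109: acc |= 109<<7 -> acc=14033 shift=14 [end]
Varint 1: bytes[0:2] = D1 6D -> value 14033 (2 byte(s))
  byte[2]=0xC3 cont=1 payload=0x43=67: acc |= 67<<0 -> acc=67 shift=7
  byte[3]=0xBB cont=1 payload=0x3B=59: acc |= 59<<7 -> acc=7619 shift=14
  byte[4]=0x97 cont=1 payload=0x17=23: acc |= 23<<14 -> acc=384451 shift=21
  byte[5]=0x51 cont=0 payload=0x51=81: acc |= 81<<21 -> acc=170253763 shift=28 [end]
Varint 2: bytes[2:6] = C3 BB 97 51 -> value 170253763 (4 byte(s))
  byte[6]=0x22 cont=0 payload=0x22=34: acc |= 34<<0 -> acc=34 shift=7 [end]
Varint 3: bytes[6:7] = 22 -> value 34 (1 byte(s))
  byte[7]=0x27 cont=0 payload=0x27=39: acc |= 39<<0 -> acc=39 shift=7 [end]
Varint 4: bytes[7:8] = 27 -> value 39 (1 byte(s))
  byte[8]=0xB3 cont=1 payload=0x33=51: acc |= 51<<0 -> acc=51 shift=7
  byte[9]=0x03 cont=0 payload=0x03=3: acc |= 3<<7 -> acc=435 shift=14 [end]
Varint 5: bytes[8:10] = B3 03 -> value 435 (2 byte(s))

Answer: 14033 170253763 34 39 435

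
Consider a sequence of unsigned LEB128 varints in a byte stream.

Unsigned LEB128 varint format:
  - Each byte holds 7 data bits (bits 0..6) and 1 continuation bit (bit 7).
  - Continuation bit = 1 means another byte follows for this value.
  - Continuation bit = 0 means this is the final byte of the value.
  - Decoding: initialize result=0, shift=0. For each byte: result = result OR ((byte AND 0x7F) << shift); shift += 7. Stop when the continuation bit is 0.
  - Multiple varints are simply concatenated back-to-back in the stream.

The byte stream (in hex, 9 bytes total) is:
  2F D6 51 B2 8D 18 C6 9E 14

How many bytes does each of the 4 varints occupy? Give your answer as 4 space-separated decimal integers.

  byte[0]=0x2F cont=0 payload=0x2F=47: acc |= 47<<0 -> acc=47 shift=7 [end]
Varint 1: bytes[0:1] = 2F -> value 47 (1 byte(s))
  byte[1]=0xD6 cont=1 payload=0x56=86: acc |= 86<<0 -> acc=86 shift=7
  byte[2]=0x51 cont=0 payload=0x51=81: acc |= 81<<7 -> acc=10454 shift=14 [end]
Varint 2: bytes[1:3] = D6 51 -> value 10454 (2 byte(s))
  byte[3]=0xB2 cont=1 payload=0x32=50: acc |= 50<<0 -> acc=50 shift=7
  byte[4]=0x8D cont=1 payload=0x0D=13: acc |= 13<<7 -> acc=1714 shift=14
  byte[5]=0x18 cont=0 payload=0x18=24: acc |= 24<<14 -> acc=394930 shift=21 [end]
Varint 3: bytes[3:6] = B2 8D 18 -> value 394930 (3 byte(s))
  byte[6]=0xC6 cont=1 payload=0x46=70: acc |= 70<<0 -> acc=70 shift=7
  byte[7]=0x9E cont=1 payload=0x1E=30: acc |= 30<<7 -> acc=3910 shift=14
  byte[8]=0x14 cont=0 payload=0x14=20: acc |= 20<<14 -> acc=331590 shift=21 [end]
Varint 4: bytes[6:9] = C6 9E 14 -> value 331590 (3 byte(s))

Answer: 1 2 3 3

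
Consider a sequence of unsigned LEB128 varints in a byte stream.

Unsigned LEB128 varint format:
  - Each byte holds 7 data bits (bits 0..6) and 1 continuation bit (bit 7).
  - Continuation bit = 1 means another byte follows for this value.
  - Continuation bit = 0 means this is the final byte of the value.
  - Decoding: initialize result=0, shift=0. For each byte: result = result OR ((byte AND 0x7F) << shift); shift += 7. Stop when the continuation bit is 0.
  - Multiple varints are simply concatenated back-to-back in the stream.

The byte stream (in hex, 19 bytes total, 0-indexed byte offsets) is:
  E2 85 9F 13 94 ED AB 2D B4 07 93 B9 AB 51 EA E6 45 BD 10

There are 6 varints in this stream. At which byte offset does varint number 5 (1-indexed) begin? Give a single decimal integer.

  byte[0]=0xE2 cont=1 payload=0x62=98: acc |= 98<<0 -> acc=98 shift=7
  byte[1]=0x85 cont=1 payload=0x05=5: acc |= 5<<7 -> acc=738 shift=14
  byte[2]=0x9F cont=1 payload=0x1F=31: acc |= 31<<14 -> acc=508642 shift=21
  byte[3]=0x13 cont=0 payload=0x13=19: acc |= 19<<21 -> acc=40354530 shift=28 [end]
Varint 1: bytes[0:4] = E2 85 9F 13 -> value 40354530 (4 byte(s))
  byte[4]=0x94 cont=1 payload=0x14=20: acc |= 20<<0 -> acc=20 shift=7
  byte[5]=0xED cont=1 payload=0x6D=109: acc |= 109<<7 -> acc=13972 shift=14
  byte[6]=0xAB cont=1 payload=0x2B=43: acc |= 43<<14 -> acc=718484 shift=21
  byte[7]=0x2D cont=0 payload=0x2D=45: acc |= 45<<21 -> acc=95090324 shift=28 [end]
Varint 2: bytes[4:8] = 94 ED AB 2D -> value 95090324 (4 byte(s))
  byte[8]=0xB4 cont=1 payload=0x34=52: acc |= 52<<0 -> acc=52 shift=7
  byte[9]=0x07 cont=0 payload=0x07=7: acc |= 7<<7 -> acc=948 shift=14 [end]
Varint 3: bytes[8:10] = B4 07 -> value 948 (2 byte(s))
  byte[10]=0x93 cont=1 payload=0x13=19: acc |= 19<<0 -> acc=19 shift=7
  byte[11]=0xB9 cont=1 payload=0x39=57: acc |= 57<<7 -> acc=7315 shift=14
  byte[12]=0xAB cont=1 payload=0x2B=43: acc |= 43<<14 -> acc=711827 shift=21
  byte[13]=0x51 cont=0 payload=0x51=81: acc |= 81<<21 -> acc=170581139 shift=28 [end]
Varint 4: bytes[10:14] = 93 B9 AB 51 -> value 170581139 (4 byte(s))
  byte[14]=0xEA cont=1 payload=0x6A=106: acc |= 106<<0 -> acc=106 shift=7
  byte[15]=0xE6 cont=1 payload=0x66=102: acc |= 102<<7 -> acc=13162 shift=14
  byte[16]=0x45 cont=0 payload=0x45=69: acc |= 69<<14 -> acc=1143658 shift=21 [end]
Varint 5: bytes[14:17] = EA E6 45 -> value 1143658 (3 byte(s))
  byte[17]=0xBD cont=1 payload=0x3D=61: acc |= 61<<0 -> acc=61 shift=7
  byte[18]=0x10 cont=0 payload=0x10=16: acc |= 16<<7 -> acc=2109 shift=14 [end]
Varint 6: bytes[17:19] = BD 10 -> value 2109 (2 byte(s))

Answer: 14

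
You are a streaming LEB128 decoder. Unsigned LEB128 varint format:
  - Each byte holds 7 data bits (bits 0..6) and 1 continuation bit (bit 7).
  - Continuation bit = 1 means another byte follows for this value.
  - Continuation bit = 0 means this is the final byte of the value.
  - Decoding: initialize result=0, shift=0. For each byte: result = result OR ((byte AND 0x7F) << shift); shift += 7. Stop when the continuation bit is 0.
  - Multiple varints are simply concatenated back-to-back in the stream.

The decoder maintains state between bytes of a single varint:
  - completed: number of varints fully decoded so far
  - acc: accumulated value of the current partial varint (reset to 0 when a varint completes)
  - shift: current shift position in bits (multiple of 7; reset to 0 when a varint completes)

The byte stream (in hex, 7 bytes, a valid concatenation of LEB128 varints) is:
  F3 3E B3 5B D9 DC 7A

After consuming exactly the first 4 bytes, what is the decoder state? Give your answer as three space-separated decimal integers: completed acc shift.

byte[0]=0xF3 cont=1 payload=0x73: acc |= 115<<0 -> completed=0 acc=115 shift=7
byte[1]=0x3E cont=0 payload=0x3E: varint #1 complete (value=8051); reset -> completed=1 acc=0 shift=0
byte[2]=0xB3 cont=1 payload=0x33: acc |= 51<<0 -> completed=1 acc=51 shift=7
byte[3]=0x5B cont=0 payload=0x5B: varint #2 complete (value=11699); reset -> completed=2 acc=0 shift=0

Answer: 2 0 0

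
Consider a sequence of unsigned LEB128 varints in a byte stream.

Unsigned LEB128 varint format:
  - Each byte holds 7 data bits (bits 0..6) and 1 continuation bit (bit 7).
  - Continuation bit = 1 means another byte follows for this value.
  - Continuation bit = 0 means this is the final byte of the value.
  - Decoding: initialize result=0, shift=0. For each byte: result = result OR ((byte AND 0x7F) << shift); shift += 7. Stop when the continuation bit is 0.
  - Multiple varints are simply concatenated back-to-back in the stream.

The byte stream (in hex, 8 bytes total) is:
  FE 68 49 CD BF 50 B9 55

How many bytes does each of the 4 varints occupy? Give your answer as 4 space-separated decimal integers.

Answer: 2 1 3 2

Derivation:
  byte[0]=0xFE cont=1 payload=0x7E=126: acc |= 126<<0 -> acc=126 shift=7
  byte[1]=0x68 cont=0 payload=0x68=104: acc |= 104<<7 -> acc=13438 shift=14 [end]
Varint 1: bytes[0:2] = FE 68 -> value 13438 (2 byte(s))
  byte[2]=0x49 cont=0 payload=0x49=73: acc |= 73<<0 -> acc=73 shift=7 [end]
Varint 2: bytes[2:3] = 49 -> value 73 (1 byte(s))
  byte[3]=0xCD cont=1 payload=0x4D=77: acc |= 77<<0 -> acc=77 shift=7
  byte[4]=0xBF cont=1 payload=0x3F=63: acc |= 63<<7 -> acc=8141 shift=14
  byte[5]=0x50 cont=0 payload=0x50=80: acc |= 80<<14 -> acc=1318861 shift=21 [end]
Varint 3: bytes[3:6] = CD BF 50 -> value 1318861 (3 byte(s))
  byte[6]=0xB9 cont=1 payload=0x39=57: acc |= 57<<0 -> acc=57 shift=7
  byte[7]=0x55 cont=0 payload=0x55=85: acc |= 85<<7 -> acc=10937 shift=14 [end]
Varint 4: bytes[6:8] = B9 55 -> value 10937 (2 byte(s))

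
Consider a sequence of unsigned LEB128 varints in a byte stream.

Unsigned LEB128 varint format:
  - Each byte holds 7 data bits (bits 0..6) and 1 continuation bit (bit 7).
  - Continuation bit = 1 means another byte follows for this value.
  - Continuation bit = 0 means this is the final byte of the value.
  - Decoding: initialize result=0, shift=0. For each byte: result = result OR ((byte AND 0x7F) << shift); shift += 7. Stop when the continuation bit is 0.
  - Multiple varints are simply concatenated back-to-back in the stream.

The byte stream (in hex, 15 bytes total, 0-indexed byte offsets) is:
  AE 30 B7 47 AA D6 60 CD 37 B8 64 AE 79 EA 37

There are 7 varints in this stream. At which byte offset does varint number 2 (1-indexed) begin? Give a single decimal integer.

  byte[0]=0xAE cont=1 payload=0x2E=46: acc |= 46<<0 -> acc=46 shift=7
  byte[1]=0x30 cont=0 payload=0x30=48: acc |= 48<<7 -> acc=6190 shift=14 [end]
Varint 1: bytes[0:2] = AE 30 -> value 6190 (2 byte(s))
  byte[2]=0xB7 cont=1 payload=0x37=55: acc |= 55<<0 -> acc=55 shift=7
  byte[3]=0x47 cont=0 payload=0x47=71: acc |= 71<<7 -> acc=9143 shift=14 [end]
Varint 2: bytes[2:4] = B7 47 -> value 9143 (2 byte(s))
  byte[4]=0xAA cont=1 payload=0x2A=42: acc |= 42<<0 -> acc=42 shift=7
  byte[5]=0xD6 cont=1 payload=0x56=86: acc |= 86<<7 -> acc=11050 shift=14
  byte[6]=0x60 cont=0 payload=0x60=96: acc |= 96<<14 -> acc=1583914 shift=21 [end]
Varint 3: bytes[4:7] = AA D6 60 -> value 1583914 (3 byte(s))
  byte[7]=0xCD cont=1 payload=0x4D=77: acc |= 77<<0 -> acc=77 shift=7
  byte[8]=0x37 cont=0 payload=0x37=55: acc |= 55<<7 -> acc=7117 shift=14 [end]
Varint 4: bytes[7:9] = CD 37 -> value 7117 (2 byte(s))
  byte[9]=0xB8 cont=1 payload=0x38=56: acc |= 56<<0 -> acc=56 shift=7
  byte[10]=0x64 cont=0 payload=0x64=100: acc |= 100<<7 -> acc=12856 shift=14 [end]
Varint 5: bytes[9:11] = B8 64 -> value 12856 (2 byte(s))
  byte[11]=0xAE cont=1 payload=0x2E=46: acc |= 46<<0 -> acc=46 shift=7
  byte[12]=0x79 cont=0 payload=0x79=121: acc |= 121<<7 -> acc=15534 shift=14 [end]
Varint 6: bytes[11:13] = AE 79 -> value 15534 (2 byte(s))
  byte[13]=0xEA cont=1 payload=0x6A=106: acc |= 106<<0 -> acc=106 shift=7
  byte[14]=0x37 cont=0 payload=0x37=55: acc |= 55<<7 -> acc=7146 shift=14 [end]
Varint 7: bytes[13:15] = EA 37 -> value 7146 (2 byte(s))

Answer: 2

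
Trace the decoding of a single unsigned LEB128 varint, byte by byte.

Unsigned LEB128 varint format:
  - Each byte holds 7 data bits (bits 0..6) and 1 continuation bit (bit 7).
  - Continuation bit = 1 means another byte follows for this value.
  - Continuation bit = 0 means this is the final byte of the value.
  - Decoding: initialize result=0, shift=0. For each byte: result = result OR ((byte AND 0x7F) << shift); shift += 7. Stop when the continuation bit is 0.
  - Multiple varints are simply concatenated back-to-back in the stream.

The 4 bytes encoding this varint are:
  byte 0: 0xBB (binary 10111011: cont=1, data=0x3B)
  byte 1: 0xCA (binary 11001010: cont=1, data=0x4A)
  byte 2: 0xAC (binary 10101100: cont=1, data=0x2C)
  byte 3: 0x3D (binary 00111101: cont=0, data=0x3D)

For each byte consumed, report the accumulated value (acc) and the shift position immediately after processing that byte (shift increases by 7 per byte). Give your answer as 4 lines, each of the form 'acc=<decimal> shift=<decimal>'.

byte 0=0xBB: payload=0x3B=59, contrib = 59<<0 = 59; acc -> 59, shift -> 7
byte 1=0xCA: payload=0x4A=74, contrib = 74<<7 = 9472; acc -> 9531, shift -> 14
byte 2=0xAC: payload=0x2C=44, contrib = 44<<14 = 720896; acc -> 730427, shift -> 21
byte 3=0x3D: payload=0x3D=61, contrib = 61<<21 = 127926272; acc -> 128656699, shift -> 28

Answer: acc=59 shift=7
acc=9531 shift=14
acc=730427 shift=21
acc=128656699 shift=28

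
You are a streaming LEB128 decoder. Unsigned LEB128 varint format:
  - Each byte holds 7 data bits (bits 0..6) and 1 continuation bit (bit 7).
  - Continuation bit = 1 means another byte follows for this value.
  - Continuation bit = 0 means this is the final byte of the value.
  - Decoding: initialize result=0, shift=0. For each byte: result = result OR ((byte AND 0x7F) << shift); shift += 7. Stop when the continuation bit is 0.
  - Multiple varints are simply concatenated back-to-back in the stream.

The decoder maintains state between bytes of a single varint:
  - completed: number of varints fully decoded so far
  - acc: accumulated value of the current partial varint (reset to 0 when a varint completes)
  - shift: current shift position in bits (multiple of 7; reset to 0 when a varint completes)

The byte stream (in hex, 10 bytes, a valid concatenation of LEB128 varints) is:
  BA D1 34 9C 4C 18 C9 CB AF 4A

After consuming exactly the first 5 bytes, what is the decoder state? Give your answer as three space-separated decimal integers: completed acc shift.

byte[0]=0xBA cont=1 payload=0x3A: acc |= 58<<0 -> completed=0 acc=58 shift=7
byte[1]=0xD1 cont=1 payload=0x51: acc |= 81<<7 -> completed=0 acc=10426 shift=14
byte[2]=0x34 cont=0 payload=0x34: varint #1 complete (value=862394); reset -> completed=1 acc=0 shift=0
byte[3]=0x9C cont=1 payload=0x1C: acc |= 28<<0 -> completed=1 acc=28 shift=7
byte[4]=0x4C cont=0 payload=0x4C: varint #2 complete (value=9756); reset -> completed=2 acc=0 shift=0

Answer: 2 0 0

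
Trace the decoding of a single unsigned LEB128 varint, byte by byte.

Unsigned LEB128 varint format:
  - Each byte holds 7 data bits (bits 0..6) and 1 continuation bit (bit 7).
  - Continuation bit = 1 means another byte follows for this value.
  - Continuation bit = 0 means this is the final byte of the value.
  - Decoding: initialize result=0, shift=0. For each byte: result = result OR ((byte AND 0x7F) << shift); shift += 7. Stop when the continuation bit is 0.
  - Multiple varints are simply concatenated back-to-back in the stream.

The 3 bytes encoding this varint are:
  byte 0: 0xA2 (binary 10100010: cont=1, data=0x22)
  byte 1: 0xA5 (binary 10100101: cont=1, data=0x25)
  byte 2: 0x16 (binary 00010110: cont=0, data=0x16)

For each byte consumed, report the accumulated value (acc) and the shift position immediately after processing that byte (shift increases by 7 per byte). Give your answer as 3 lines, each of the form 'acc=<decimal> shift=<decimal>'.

byte 0=0xA2: payload=0x22=34, contrib = 34<<0 = 34; acc -> 34, shift -> 7
byte 1=0xA5: payload=0x25=37, contrib = 37<<7 = 4736; acc -> 4770, shift -> 14
byte 2=0x16: payload=0x16=22, contrib = 22<<14 = 360448; acc -> 365218, shift -> 21

Answer: acc=34 shift=7
acc=4770 shift=14
acc=365218 shift=21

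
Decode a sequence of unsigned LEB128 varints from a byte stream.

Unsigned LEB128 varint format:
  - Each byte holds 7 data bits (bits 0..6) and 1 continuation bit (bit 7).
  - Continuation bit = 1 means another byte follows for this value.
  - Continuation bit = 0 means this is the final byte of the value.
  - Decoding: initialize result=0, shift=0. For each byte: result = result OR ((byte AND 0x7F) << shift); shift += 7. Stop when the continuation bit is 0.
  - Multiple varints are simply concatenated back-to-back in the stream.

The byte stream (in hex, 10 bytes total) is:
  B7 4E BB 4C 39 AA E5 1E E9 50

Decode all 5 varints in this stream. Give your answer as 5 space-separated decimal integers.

  byte[0]=0xB7 cont=1 payload=0x37=55: acc |= 55<<0 -> acc=55 shift=7
  byte[1]=0x4E cont=0 payload=0x4E=78: acc |= 78<<7 -> acc=10039 shift=14 [end]
Varint 1: bytes[0:2] = B7 4E -> value 10039 (2 byte(s))
  byte[2]=0xBB cont=1 payload=0x3B=59: acc |= 59<<0 -> acc=59 shift=7
  byte[3]=0x4C cont=0 payload=0x4C=76: acc |= 76<<7 -> acc=9787 shift=14 [end]
Varint 2: bytes[2:4] = BB 4C -> value 9787 (2 byte(s))
  byte[4]=0x39 cont=0 payload=0x39=57: acc |= 57<<0 -> acc=57 shift=7 [end]
Varint 3: bytes[4:5] = 39 -> value 57 (1 byte(s))
  byte[5]=0xAA cont=1 payload=0x2A=42: acc |= 42<<0 -> acc=42 shift=7
  byte[6]=0xE5 cont=1 payload=0x65=101: acc |= 101<<7 -> acc=12970 shift=14
  byte[7]=0x1E cont=0 payload=0x1E=30: acc |= 30<<14 -> acc=504490 shift=21 [end]
Varint 4: bytes[5:8] = AA E5 1E -> value 504490 (3 byte(s))
  byte[8]=0xE9 cont=1 payload=0x69=105: acc |= 105<<0 -> acc=105 shift=7
  byte[9]=0x50 cont=0 payload=0x50=80: acc |= 80<<7 -> acc=10345 shift=14 [end]
Varint 5: bytes[8:10] = E9 50 -> value 10345 (2 byte(s))

Answer: 10039 9787 57 504490 10345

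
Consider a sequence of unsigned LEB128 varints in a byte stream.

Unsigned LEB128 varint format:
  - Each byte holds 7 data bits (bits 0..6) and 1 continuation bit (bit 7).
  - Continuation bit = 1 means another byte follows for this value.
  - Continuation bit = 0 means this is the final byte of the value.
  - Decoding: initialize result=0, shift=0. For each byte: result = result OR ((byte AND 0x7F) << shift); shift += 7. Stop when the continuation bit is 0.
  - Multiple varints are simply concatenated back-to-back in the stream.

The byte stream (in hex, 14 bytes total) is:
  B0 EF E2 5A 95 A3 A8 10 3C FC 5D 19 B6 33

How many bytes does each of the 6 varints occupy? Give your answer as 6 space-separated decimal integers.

Answer: 4 4 1 2 1 2

Derivation:
  byte[0]=0xB0 cont=1 payload=0x30=48: acc |= 48<<0 -> acc=48 shift=7
  byte[1]=0xEF cont=1 payload=0x6F=111: acc |= 111<<7 -> acc=14256 shift=14
  byte[2]=0xE2 cont=1 payload=0x62=98: acc |= 98<<14 -> acc=1619888 shift=21
  byte[3]=0x5A cont=0 payload=0x5A=90: acc |= 90<<21 -> acc=190363568 shift=28 [end]
Varint 1: bytes[0:4] = B0 EF E2 5A -> value 190363568 (4 byte(s))
  byte[4]=0x95 cont=1 payload=0x15=21: acc |= 21<<0 -> acc=21 shift=7
  byte[5]=0xA3 cont=1 payload=0x23=35: acc |= 35<<7 -> acc=4501 shift=14
  byte[6]=0xA8 cont=1 payload=0x28=40: acc |= 40<<14 -> acc=659861 shift=21
  byte[7]=0x10 cont=0 payload=0x10=16: acc |= 16<<21 -> acc=34214293 shift=28 [end]
Varint 2: bytes[4:8] = 95 A3 A8 10 -> value 34214293 (4 byte(s))
  byte[8]=0x3C cont=0 payload=0x3C=60: acc |= 60<<0 -> acc=60 shift=7 [end]
Varint 3: bytes[8:9] = 3C -> value 60 (1 byte(s))
  byte[9]=0xFC cont=1 payload=0x7C=124: acc |= 124<<0 -> acc=124 shift=7
  byte[10]=0x5D cont=0 payload=0x5D=93: acc |= 93<<7 -> acc=12028 shift=14 [end]
Varint 4: bytes[9:11] = FC 5D -> value 12028 (2 byte(s))
  byte[11]=0x19 cont=0 payload=0x19=25: acc |= 25<<0 -> acc=25 shift=7 [end]
Varint 5: bytes[11:12] = 19 -> value 25 (1 byte(s))
  byte[12]=0xB6 cont=1 payload=0x36=54: acc |= 54<<0 -> acc=54 shift=7
  byte[13]=0x33 cont=0 payload=0x33=51: acc |= 51<<7 -> acc=6582 shift=14 [end]
Varint 6: bytes[12:14] = B6 33 -> value 6582 (2 byte(s))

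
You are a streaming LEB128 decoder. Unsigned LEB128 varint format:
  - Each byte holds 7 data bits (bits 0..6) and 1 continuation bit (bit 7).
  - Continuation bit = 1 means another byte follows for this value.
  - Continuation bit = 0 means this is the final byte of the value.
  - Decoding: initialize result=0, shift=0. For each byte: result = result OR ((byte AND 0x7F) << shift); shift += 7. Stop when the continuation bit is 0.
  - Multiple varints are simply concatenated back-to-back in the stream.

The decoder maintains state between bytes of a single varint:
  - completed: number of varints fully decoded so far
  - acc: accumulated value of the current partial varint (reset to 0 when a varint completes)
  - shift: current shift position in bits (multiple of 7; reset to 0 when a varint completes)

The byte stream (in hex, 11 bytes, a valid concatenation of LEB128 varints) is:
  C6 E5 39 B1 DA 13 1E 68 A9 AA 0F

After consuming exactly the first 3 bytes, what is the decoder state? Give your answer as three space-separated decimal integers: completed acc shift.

Answer: 1 0 0

Derivation:
byte[0]=0xC6 cont=1 payload=0x46: acc |= 70<<0 -> completed=0 acc=70 shift=7
byte[1]=0xE5 cont=1 payload=0x65: acc |= 101<<7 -> completed=0 acc=12998 shift=14
byte[2]=0x39 cont=0 payload=0x39: varint #1 complete (value=946886); reset -> completed=1 acc=0 shift=0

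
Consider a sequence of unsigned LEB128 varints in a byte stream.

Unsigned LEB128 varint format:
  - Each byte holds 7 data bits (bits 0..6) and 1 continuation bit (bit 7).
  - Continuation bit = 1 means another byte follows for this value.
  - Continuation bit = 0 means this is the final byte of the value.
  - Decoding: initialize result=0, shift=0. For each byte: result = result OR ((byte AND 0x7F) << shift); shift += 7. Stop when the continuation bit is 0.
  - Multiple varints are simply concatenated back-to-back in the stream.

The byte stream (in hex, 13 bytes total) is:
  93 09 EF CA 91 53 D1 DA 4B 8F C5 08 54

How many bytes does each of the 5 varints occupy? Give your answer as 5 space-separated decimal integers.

  byte[0]=0x93 cont=1 payload=0x13=19: acc |= 19<<0 -> acc=19 shift=7
  byte[1]=0x09 cont=0 payload=0x09=9: acc |= 9<<7 -> acc=1171 shift=14 [end]
Varint 1: bytes[0:2] = 93 09 -> value 1171 (2 byte(s))
  byte[2]=0xEF cont=1 payload=0x6F=111: acc |= 111<<0 -> acc=111 shift=7
  byte[3]=0xCA cont=1 payload=0x4A=74: acc |= 74<<7 -> acc=9583 shift=14
  byte[4]=0x91 cont=1 payload=0x11=17: acc |= 17<<14 -> acc=288111 shift=21
  byte[5]=0x53 cont=0 payload=0x53=83: acc |= 83<<21 -> acc=174351727 shift=28 [end]
Varint 2: bytes[2:6] = EF CA 91 53 -> value 174351727 (4 byte(s))
  byte[6]=0xD1 cont=1 payload=0x51=81: acc |= 81<<0 -> acc=81 shift=7
  byte[7]=0xDA cont=1 payload=0x5A=90: acc |= 90<<7 -> acc=11601 shift=14
  byte[8]=0x4B cont=0 payload=0x4B=75: acc |= 75<<14 -> acc=1240401 shift=21 [end]
Varint 3: bytes[6:9] = D1 DA 4B -> value 1240401 (3 byte(s))
  byte[9]=0x8F cont=1 payload=0x0F=15: acc |= 15<<0 -> acc=15 shift=7
  byte[10]=0xC5 cont=1 payload=0x45=69: acc |= 69<<7 -> acc=8847 shift=14
  byte[11]=0x08 cont=0 payload=0x08=8: acc |= 8<<14 -> acc=139919 shift=21 [end]
Varint 4: bytes[9:12] = 8F C5 08 -> value 139919 (3 byte(s))
  byte[12]=0x54 cont=0 payload=0x54=84: acc |= 84<<0 -> acc=84 shift=7 [end]
Varint 5: bytes[12:13] = 54 -> value 84 (1 byte(s))

Answer: 2 4 3 3 1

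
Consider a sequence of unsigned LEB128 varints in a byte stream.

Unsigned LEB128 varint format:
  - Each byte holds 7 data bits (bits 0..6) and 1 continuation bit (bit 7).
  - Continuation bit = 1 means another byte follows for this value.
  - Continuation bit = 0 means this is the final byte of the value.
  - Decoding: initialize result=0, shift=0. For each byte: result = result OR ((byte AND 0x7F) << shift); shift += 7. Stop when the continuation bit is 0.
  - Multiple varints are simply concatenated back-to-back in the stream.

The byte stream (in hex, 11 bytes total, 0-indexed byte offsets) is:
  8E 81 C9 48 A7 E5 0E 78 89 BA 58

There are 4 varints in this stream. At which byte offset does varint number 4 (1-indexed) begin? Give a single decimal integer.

Answer: 8

Derivation:
  byte[0]=0x8E cont=1 payload=0x0E=14: acc |= 14<<0 -> acc=14 shift=7
  byte[1]=0x81 cont=1 payload=0x01=1: acc |= 1<<7 -> acc=142 shift=14
  byte[2]=0xC9 cont=1 payload=0x49=73: acc |= 73<<14 -> acc=1196174 shift=21
  byte[3]=0x48 cont=0 payload=0x48=72: acc |= 72<<21 -> acc=152191118 shift=28 [end]
Varint 1: bytes[0:4] = 8E 81 C9 48 -> value 152191118 (4 byte(s))
  byte[4]=0xA7 cont=1 payload=0x27=39: acc |= 39<<0 -> acc=39 shift=7
  byte[5]=0xE5 cont=1 payload=0x65=101: acc |= 101<<7 -> acc=12967 shift=14
  byte[6]=0x0E cont=0 payload=0x0E=14: acc |= 14<<14 -> acc=242343 shift=21 [end]
Varint 2: bytes[4:7] = A7 E5 0E -> value 242343 (3 byte(s))
  byte[7]=0x78 cont=0 payload=0x78=120: acc |= 120<<0 -> acc=120 shift=7 [end]
Varint 3: bytes[7:8] = 78 -> value 120 (1 byte(s))
  byte[8]=0x89 cont=1 payload=0x09=9: acc |= 9<<0 -> acc=9 shift=7
  byte[9]=0xBA cont=1 payload=0x3A=58: acc |= 58<<7 -> acc=7433 shift=14
  byte[10]=0x58 cont=0 payload=0x58=88: acc |= 88<<14 -> acc=1449225 shift=21 [end]
Varint 4: bytes[8:11] = 89 BA 58 -> value 1449225 (3 byte(s))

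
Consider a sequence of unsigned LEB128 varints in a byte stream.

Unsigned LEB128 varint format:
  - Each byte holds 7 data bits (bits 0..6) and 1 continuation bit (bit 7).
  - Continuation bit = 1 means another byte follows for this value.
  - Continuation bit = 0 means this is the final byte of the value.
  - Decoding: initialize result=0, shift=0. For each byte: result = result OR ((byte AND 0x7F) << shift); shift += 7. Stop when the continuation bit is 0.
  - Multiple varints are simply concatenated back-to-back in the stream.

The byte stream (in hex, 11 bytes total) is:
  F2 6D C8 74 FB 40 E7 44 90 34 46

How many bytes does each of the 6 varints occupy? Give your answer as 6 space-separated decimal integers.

Answer: 2 2 2 2 2 1

Derivation:
  byte[0]=0xF2 cont=1 payload=0x72=114: acc |= 114<<0 -> acc=114 shift=7
  byte[1]=0x6D cont=0 payload=0x6D=109: acc |= 109<<7 -> acc=14066 shift=14 [end]
Varint 1: bytes[0:2] = F2 6D -> value 14066 (2 byte(s))
  byte[2]=0xC8 cont=1 payload=0x48=72: acc |= 72<<0 -> acc=72 shift=7
  byte[3]=0x74 cont=0 payload=0x74=116: acc |= 116<<7 -> acc=14920 shift=14 [end]
Varint 2: bytes[2:4] = C8 74 -> value 14920 (2 byte(s))
  byte[4]=0xFB cont=1 payload=0x7B=123: acc |= 123<<0 -> acc=123 shift=7
  byte[5]=0x40 cont=0 payload=0x40=64: acc |= 64<<7 -> acc=8315 shift=14 [end]
Varint 3: bytes[4:6] = FB 40 -> value 8315 (2 byte(s))
  byte[6]=0xE7 cont=1 payload=0x67=103: acc |= 103<<0 -> acc=103 shift=7
  byte[7]=0x44 cont=0 payload=0x44=68: acc |= 68<<7 -> acc=8807 shift=14 [end]
Varint 4: bytes[6:8] = E7 44 -> value 8807 (2 byte(s))
  byte[8]=0x90 cont=1 payload=0x10=16: acc |= 16<<0 -> acc=16 shift=7
  byte[9]=0x34 cont=0 payload=0x34=52: acc |= 52<<7 -> acc=6672 shift=14 [end]
Varint 5: bytes[8:10] = 90 34 -> value 6672 (2 byte(s))
  byte[10]=0x46 cont=0 payload=0x46=70: acc |= 70<<0 -> acc=70 shift=7 [end]
Varint 6: bytes[10:11] = 46 -> value 70 (1 byte(s))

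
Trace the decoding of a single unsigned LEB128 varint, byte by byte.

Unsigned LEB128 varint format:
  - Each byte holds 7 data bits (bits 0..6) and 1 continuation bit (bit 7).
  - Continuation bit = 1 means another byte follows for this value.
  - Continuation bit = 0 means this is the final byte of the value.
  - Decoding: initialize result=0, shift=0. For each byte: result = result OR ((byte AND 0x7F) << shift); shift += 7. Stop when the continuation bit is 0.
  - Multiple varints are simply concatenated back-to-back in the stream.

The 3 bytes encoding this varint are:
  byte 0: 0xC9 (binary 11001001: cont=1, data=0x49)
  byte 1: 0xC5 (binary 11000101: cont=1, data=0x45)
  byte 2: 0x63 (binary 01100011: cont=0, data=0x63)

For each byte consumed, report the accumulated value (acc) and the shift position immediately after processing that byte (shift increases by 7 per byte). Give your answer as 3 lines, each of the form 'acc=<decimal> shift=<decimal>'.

byte 0=0xC9: payload=0x49=73, contrib = 73<<0 = 73; acc -> 73, shift -> 7
byte 1=0xC5: payload=0x45=69, contrib = 69<<7 = 8832; acc -> 8905, shift -> 14
byte 2=0x63: payload=0x63=99, contrib = 99<<14 = 1622016; acc -> 1630921, shift -> 21

Answer: acc=73 shift=7
acc=8905 shift=14
acc=1630921 shift=21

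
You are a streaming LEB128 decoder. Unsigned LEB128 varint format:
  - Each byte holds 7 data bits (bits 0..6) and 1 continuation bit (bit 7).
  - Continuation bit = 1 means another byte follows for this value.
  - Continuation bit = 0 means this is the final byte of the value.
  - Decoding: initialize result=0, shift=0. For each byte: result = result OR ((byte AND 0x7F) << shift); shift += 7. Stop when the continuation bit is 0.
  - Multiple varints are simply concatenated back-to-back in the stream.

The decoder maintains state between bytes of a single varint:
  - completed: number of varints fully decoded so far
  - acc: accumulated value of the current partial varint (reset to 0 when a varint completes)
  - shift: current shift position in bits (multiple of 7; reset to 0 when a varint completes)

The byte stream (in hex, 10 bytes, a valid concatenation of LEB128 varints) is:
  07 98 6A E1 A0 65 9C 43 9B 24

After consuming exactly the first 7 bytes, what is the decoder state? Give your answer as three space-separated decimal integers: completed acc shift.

Answer: 3 28 7

Derivation:
byte[0]=0x07 cont=0 payload=0x07: varint #1 complete (value=7); reset -> completed=1 acc=0 shift=0
byte[1]=0x98 cont=1 payload=0x18: acc |= 24<<0 -> completed=1 acc=24 shift=7
byte[2]=0x6A cont=0 payload=0x6A: varint #2 complete (value=13592); reset -> completed=2 acc=0 shift=0
byte[3]=0xE1 cont=1 payload=0x61: acc |= 97<<0 -> completed=2 acc=97 shift=7
byte[4]=0xA0 cont=1 payload=0x20: acc |= 32<<7 -> completed=2 acc=4193 shift=14
byte[5]=0x65 cont=0 payload=0x65: varint #3 complete (value=1658977); reset -> completed=3 acc=0 shift=0
byte[6]=0x9C cont=1 payload=0x1C: acc |= 28<<0 -> completed=3 acc=28 shift=7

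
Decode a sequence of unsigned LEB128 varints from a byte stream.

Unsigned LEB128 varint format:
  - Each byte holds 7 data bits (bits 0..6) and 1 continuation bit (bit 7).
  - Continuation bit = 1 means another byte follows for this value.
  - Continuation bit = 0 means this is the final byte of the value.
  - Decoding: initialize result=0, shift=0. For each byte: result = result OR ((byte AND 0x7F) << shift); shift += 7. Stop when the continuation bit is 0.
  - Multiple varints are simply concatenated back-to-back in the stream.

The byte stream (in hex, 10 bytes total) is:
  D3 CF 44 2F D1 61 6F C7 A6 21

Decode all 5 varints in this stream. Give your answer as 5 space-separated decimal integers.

Answer: 1124307 47 12497 111 545607

Derivation:
  byte[0]=0xD3 cont=1 payload=0x53=83: acc |= 83<<0 -> acc=83 shift=7
  byte[1]=0xCF cont=1 payload=0x4F=79: acc |= 79<<7 -> acc=10195 shift=14
  byte[2]=0x44 cont=0 payload=0x44=68: acc |= 68<<14 -> acc=1124307 shift=21 [end]
Varint 1: bytes[0:3] = D3 CF 44 -> value 1124307 (3 byte(s))
  byte[3]=0x2F cont=0 payload=0x2F=47: acc |= 47<<0 -> acc=47 shift=7 [end]
Varint 2: bytes[3:4] = 2F -> value 47 (1 byte(s))
  byte[4]=0xD1 cont=1 payload=0x51=81: acc |= 81<<0 -> acc=81 shift=7
  byte[5]=0x61 cont=0 payload=0x61=97: acc |= 97<<7 -> acc=12497 shift=14 [end]
Varint 3: bytes[4:6] = D1 61 -> value 12497 (2 byte(s))
  byte[6]=0x6F cont=0 payload=0x6F=111: acc |= 111<<0 -> acc=111 shift=7 [end]
Varint 4: bytes[6:7] = 6F -> value 111 (1 byte(s))
  byte[7]=0xC7 cont=1 payload=0x47=71: acc |= 71<<0 -> acc=71 shift=7
  byte[8]=0xA6 cont=1 payload=0x26=38: acc |= 38<<7 -> acc=4935 shift=14
  byte[9]=0x21 cont=0 payload=0x21=33: acc |= 33<<14 -> acc=545607 shift=21 [end]
Varint 5: bytes[7:10] = C7 A6 21 -> value 545607 (3 byte(s))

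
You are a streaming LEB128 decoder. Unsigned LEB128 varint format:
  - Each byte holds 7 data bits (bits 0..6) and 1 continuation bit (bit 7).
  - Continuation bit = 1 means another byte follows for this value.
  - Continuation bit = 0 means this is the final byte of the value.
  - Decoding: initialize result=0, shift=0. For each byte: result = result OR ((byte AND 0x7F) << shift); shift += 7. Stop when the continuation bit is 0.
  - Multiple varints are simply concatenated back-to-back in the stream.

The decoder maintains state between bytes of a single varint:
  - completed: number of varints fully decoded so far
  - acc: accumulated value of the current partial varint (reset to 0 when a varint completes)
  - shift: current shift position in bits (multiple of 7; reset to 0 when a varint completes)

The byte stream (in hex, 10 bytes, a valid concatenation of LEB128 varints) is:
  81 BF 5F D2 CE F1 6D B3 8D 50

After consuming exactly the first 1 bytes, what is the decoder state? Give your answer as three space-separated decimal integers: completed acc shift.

byte[0]=0x81 cont=1 payload=0x01: acc |= 1<<0 -> completed=0 acc=1 shift=7

Answer: 0 1 7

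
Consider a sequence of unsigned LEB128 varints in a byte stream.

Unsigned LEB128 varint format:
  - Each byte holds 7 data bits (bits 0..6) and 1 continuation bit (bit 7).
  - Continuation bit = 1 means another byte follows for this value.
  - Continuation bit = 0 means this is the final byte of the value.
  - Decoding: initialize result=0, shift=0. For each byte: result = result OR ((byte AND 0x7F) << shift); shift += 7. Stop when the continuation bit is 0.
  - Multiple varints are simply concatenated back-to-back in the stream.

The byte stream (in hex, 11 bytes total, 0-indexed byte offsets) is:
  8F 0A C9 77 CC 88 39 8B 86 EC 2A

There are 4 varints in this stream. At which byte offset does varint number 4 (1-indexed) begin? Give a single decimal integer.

Answer: 7

Derivation:
  byte[0]=0x8F cont=1 payload=0x0F=15: acc |= 15<<0 -> acc=15 shift=7
  byte[1]=0x0A cont=0 payload=0x0A=10: acc |= 10<<7 -> acc=1295 shift=14 [end]
Varint 1: bytes[0:2] = 8F 0A -> value 1295 (2 byte(s))
  byte[2]=0xC9 cont=1 payload=0x49=73: acc |= 73<<0 -> acc=73 shift=7
  byte[3]=0x77 cont=0 payload=0x77=119: acc |= 119<<7 -> acc=15305 shift=14 [end]
Varint 2: bytes[2:4] = C9 77 -> value 15305 (2 byte(s))
  byte[4]=0xCC cont=1 payload=0x4C=76: acc |= 76<<0 -> acc=76 shift=7
  byte[5]=0x88 cont=1 payload=0x08=8: acc |= 8<<7 -> acc=1100 shift=14
  byte[6]=0x39 cont=0 payload=0x39=57: acc |= 57<<14 -> acc=934988 shift=21 [end]
Varint 3: bytes[4:7] = CC 88 39 -> value 934988 (3 byte(s))
  byte[7]=0x8B cont=1 payload=0x0B=11: acc |= 11<<0 -> acc=11 shift=7
  byte[8]=0x86 cont=1 payload=0x06=6: acc |= 6<<7 -> acc=779 shift=14
  byte[9]=0xEC cont=1 payload=0x6C=108: acc |= 108<<14 -> acc=1770251 shift=21
  byte[10]=0x2A cont=0 payload=0x2A=42: acc |= 42<<21 -> acc=89850635 shift=28 [end]
Varint 4: bytes[7:11] = 8B 86 EC 2A -> value 89850635 (4 byte(s))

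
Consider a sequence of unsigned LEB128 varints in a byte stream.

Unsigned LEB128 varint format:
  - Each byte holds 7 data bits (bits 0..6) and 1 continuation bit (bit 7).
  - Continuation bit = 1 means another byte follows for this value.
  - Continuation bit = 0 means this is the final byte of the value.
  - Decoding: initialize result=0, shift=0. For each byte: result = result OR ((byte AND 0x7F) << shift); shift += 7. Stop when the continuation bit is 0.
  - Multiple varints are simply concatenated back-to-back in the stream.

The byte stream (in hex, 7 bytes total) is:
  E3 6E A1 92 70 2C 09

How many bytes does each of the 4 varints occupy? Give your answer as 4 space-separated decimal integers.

  byte[0]=0xE3 cont=1 payload=0x63=99: acc |= 99<<0 -> acc=99 shift=7
  byte[1]=0x6E cont=0 payload=0x6E=110: acc |= 110<<7 -> acc=14179 shift=14 [end]
Varint 1: bytes[0:2] = E3 6E -> value 14179 (2 byte(s))
  byte[2]=0xA1 cont=1 payload=0x21=33: acc |= 33<<0 -> acc=33 shift=7
  byte[3]=0x92 cont=1 payload=0x12=18: acc |= 18<<7 -> acc=2337 shift=14
  byte[4]=0x70 cont=0 payload=0x70=112: acc |= 112<<14 -> acc=1837345 shift=21 [end]
Varint 2: bytes[2:5] = A1 92 70 -> value 1837345 (3 byte(s))
  byte[5]=0x2C cont=0 payload=0x2C=44: acc |= 44<<0 -> acc=44 shift=7 [end]
Varint 3: bytes[5:6] = 2C -> value 44 (1 byte(s))
  byte[6]=0x09 cont=0 payload=0x09=9: acc |= 9<<0 -> acc=9 shift=7 [end]
Varint 4: bytes[6:7] = 09 -> value 9 (1 byte(s))

Answer: 2 3 1 1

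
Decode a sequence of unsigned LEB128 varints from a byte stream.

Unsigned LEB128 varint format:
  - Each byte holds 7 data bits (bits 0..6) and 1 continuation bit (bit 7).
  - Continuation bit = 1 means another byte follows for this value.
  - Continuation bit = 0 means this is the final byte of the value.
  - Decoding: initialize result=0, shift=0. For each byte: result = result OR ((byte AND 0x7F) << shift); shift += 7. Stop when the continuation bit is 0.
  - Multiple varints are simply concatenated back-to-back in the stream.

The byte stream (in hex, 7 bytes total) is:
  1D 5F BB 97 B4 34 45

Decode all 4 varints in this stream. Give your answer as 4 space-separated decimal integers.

  byte[0]=0x1D cont=0 payload=0x1D=29: acc |= 29<<0 -> acc=29 shift=7 [end]
Varint 1: bytes[0:1] = 1D -> value 29 (1 byte(s))
  byte[1]=0x5F cont=0 payload=0x5F=95: acc |= 95<<0 -> acc=95 shift=7 [end]
Varint 2: bytes[1:2] = 5F -> value 95 (1 byte(s))
  byte[2]=0xBB cont=1 payload=0x3B=59: acc |= 59<<0 -> acc=59 shift=7
  byte[3]=0x97 cont=1 payload=0x17=23: acc |= 23<<7 -> acc=3003 shift=14
  byte[4]=0xB4 cont=1 payload=0x34=52: acc |= 52<<14 -> acc=854971 shift=21
  byte[5]=0x34 cont=0 payload=0x34=52: acc |= 52<<21 -> acc=109906875 shift=28 [end]
Varint 3: bytes[2:6] = BB 97 B4 34 -> value 109906875 (4 byte(s))
  byte[6]=0x45 cont=0 payload=0x45=69: acc |= 69<<0 -> acc=69 shift=7 [end]
Varint 4: bytes[6:7] = 45 -> value 69 (1 byte(s))

Answer: 29 95 109906875 69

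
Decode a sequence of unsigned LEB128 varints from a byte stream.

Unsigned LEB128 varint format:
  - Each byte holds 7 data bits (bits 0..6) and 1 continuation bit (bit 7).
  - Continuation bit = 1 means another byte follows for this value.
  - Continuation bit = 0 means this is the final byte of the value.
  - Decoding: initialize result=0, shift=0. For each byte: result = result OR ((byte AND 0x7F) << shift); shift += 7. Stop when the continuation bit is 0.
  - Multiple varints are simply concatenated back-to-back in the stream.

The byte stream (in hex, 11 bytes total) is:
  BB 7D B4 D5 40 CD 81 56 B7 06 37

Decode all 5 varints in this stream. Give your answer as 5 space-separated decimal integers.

Answer: 16059 1059508 1409229 823 55

Derivation:
  byte[0]=0xBB cont=1 payload=0x3B=59: acc |= 59<<0 -> acc=59 shift=7
  byte[1]=0x7D cont=0 payload=0x7D=125: acc |= 125<<7 -> acc=16059 shift=14 [end]
Varint 1: bytes[0:2] = BB 7D -> value 16059 (2 byte(s))
  byte[2]=0xB4 cont=1 payload=0x34=52: acc |= 52<<0 -> acc=52 shift=7
  byte[3]=0xD5 cont=1 payload=0x55=85: acc |= 85<<7 -> acc=10932 shift=14
  byte[4]=0x40 cont=0 payload=0x40=64: acc |= 64<<14 -> acc=1059508 shift=21 [end]
Varint 2: bytes[2:5] = B4 D5 40 -> value 1059508 (3 byte(s))
  byte[5]=0xCD cont=1 payload=0x4D=77: acc |= 77<<0 -> acc=77 shift=7
  byte[6]=0x81 cont=1 payload=0x01=1: acc |= 1<<7 -> acc=205 shift=14
  byte[7]=0x56 cont=0 payload=0x56=86: acc |= 86<<14 -> acc=1409229 shift=21 [end]
Varint 3: bytes[5:8] = CD 81 56 -> value 1409229 (3 byte(s))
  byte[8]=0xB7 cont=1 payload=0x37=55: acc |= 55<<0 -> acc=55 shift=7
  byte[9]=0x06 cont=0 payload=0x06=6: acc |= 6<<7 -> acc=823 shift=14 [end]
Varint 4: bytes[8:10] = B7 06 -> value 823 (2 byte(s))
  byte[10]=0x37 cont=0 payload=0x37=55: acc |= 55<<0 -> acc=55 shift=7 [end]
Varint 5: bytes[10:11] = 37 -> value 55 (1 byte(s))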